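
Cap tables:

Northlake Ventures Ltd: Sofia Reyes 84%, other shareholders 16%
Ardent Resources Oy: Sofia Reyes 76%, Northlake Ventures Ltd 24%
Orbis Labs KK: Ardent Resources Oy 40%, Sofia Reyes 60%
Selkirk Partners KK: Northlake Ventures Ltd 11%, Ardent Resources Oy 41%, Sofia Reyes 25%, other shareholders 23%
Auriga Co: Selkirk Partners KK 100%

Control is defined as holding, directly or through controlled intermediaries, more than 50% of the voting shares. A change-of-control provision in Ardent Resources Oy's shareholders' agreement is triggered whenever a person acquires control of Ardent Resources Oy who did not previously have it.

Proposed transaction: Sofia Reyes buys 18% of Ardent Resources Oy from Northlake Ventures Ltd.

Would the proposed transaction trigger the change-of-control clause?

No

The purchase adds only to Sofia's holdings (Northlake's stake shrinks), so Sofia is the only person who could newly come to control Ardent.
Sofia holds 84% of Northlake, so Sofia controls Northlake.
Sofia and Northlake together hold 76% + 24% = 100% of Ardent, so Sofia controls Ardent.
So Sofia already controls Ardent before the transaction.
After the purchase, Sofia's direct stake in Ardent rises to 76% + 18% = 94%, and Northlake's stake falls to 6%.
Sofia controlled Ardent already, so this is not a new person acquiring control; every other person's position is unchanged or reduced.
No new person acquires control, so the clause is not triggered.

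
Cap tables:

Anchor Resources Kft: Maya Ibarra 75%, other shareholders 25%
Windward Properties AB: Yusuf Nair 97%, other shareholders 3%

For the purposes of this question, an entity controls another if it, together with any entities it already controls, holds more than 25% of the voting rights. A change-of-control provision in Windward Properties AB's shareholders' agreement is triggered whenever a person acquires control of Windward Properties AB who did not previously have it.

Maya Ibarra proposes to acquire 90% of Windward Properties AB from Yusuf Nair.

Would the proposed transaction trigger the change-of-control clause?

The purchase adds only to Maya's holdings (Yusuf's stake shrinks), so Maya is the only person who could newly come to control Windward.
Maya holds 75% of Anchor, so Maya controls Anchor.
Neither Maya nor any entity Maya controls holds any voting interest in Windward.
So before the transaction, Maya does not control Windward.
After the purchase, Maya holds 90% of Windward directly, and Yusuf's stake falls to 7%.
Maya holds 90% of Windward, so Maya controls Windward.
Maya did not control Windward before and does after, so the clause is triggered.

Yes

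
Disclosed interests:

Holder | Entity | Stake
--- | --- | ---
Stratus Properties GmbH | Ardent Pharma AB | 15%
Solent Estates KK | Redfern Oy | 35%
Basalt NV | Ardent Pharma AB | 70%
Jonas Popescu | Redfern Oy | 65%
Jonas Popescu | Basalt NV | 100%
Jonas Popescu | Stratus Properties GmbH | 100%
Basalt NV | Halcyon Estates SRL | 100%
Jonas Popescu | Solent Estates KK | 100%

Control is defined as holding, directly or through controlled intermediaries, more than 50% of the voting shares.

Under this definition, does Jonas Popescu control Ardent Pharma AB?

Jonas holds 100% of Stratus, so Jonas controls Stratus.
Jonas holds 100% of Basalt, so Jonas controls Basalt.
Basalt and Stratus together hold 70% + 15% = 85% of Ardent, so Jonas controls Ardent.

Yes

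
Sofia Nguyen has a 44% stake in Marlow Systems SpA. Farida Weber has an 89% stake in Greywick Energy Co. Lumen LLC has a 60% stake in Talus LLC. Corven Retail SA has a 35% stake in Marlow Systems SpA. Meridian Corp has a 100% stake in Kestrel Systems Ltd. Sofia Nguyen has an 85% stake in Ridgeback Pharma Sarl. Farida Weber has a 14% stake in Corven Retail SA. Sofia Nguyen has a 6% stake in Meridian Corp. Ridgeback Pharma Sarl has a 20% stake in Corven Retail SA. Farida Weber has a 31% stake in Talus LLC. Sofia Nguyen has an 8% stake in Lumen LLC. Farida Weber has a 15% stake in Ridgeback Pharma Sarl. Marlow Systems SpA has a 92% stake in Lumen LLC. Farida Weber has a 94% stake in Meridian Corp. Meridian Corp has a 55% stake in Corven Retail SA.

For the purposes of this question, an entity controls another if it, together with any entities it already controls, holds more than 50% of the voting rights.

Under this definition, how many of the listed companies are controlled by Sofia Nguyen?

Sofia holds 85% of Ridgeback, so Sofia controls Ridgeback.
No other company's threshold is met.
Sofia controls 1 company.

1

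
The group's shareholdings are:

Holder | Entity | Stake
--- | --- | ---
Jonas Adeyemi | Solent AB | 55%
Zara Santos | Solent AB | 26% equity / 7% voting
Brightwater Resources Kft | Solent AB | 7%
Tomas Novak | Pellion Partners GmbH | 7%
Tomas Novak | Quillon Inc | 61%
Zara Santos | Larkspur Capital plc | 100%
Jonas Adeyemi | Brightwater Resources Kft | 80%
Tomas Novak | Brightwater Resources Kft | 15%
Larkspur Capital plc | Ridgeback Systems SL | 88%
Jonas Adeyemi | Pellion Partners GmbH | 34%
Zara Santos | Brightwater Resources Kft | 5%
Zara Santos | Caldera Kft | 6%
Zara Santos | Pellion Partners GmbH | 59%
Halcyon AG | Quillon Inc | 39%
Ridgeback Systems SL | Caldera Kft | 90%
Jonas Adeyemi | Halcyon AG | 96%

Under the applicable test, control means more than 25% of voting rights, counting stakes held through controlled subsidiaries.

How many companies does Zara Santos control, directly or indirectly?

Zara holds 100% of Larkspur, so Zara controls Larkspur.
Zara holds 59% of Pellion, so Zara controls Pellion.
Larkspur holds 88% of Ridgeback, so Zara controls Ridgeback.
Zara and Ridgeback together hold 6% + 90% = 96% of Caldera, so Zara controls Caldera.
No other company's threshold is met.
Zara controls 4 companies.

4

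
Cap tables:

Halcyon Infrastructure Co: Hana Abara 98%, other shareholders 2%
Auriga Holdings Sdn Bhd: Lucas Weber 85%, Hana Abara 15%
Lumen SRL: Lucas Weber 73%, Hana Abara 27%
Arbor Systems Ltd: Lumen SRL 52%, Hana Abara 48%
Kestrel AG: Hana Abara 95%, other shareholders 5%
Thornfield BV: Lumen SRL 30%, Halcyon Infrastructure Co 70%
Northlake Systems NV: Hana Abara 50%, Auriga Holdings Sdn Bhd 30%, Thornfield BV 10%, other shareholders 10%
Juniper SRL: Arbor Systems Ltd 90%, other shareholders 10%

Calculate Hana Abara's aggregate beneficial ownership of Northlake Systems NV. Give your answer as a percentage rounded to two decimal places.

62.17%

Hana reaches Northlake along 4 paths.
Direct stake: 50% = 50%.
Via Auriga: 15% × 30% = 4.5%.
Via Lumen → Thornfield: 27% × 30% × 10% = 0.81%.
Via Halcyon → Thornfield: 98% × 70% × 10% = 6.86%.
Total: 50% + 4.5% + 0.81% + 6.86% = 62.17%.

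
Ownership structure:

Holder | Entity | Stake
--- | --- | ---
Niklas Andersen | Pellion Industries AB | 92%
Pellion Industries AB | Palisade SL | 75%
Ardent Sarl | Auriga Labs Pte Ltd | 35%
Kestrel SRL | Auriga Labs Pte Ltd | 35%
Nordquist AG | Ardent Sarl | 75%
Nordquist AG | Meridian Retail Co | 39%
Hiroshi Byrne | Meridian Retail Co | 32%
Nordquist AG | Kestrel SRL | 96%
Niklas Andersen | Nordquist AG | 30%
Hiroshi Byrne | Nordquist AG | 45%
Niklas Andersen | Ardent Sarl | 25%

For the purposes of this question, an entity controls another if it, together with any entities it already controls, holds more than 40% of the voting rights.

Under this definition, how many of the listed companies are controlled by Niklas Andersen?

Niklas holds 92% of Pellion, so Niklas controls Pellion.
Pellion holds 75% of Palisade, so Niklas controls Palisade.
No other company's threshold is met.
Niklas controls 2 companies.

2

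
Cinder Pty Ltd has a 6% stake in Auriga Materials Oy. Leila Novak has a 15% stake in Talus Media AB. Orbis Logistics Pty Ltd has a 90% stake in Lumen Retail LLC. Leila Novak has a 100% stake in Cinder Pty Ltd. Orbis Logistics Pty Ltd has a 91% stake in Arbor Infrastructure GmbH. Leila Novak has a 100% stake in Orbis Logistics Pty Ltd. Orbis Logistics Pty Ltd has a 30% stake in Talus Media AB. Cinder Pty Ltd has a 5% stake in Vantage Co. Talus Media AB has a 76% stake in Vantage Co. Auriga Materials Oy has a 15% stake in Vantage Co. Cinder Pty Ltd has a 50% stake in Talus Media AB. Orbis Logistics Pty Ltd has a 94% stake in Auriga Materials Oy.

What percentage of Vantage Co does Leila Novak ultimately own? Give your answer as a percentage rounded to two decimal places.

Leila reaches Vantage along 6 paths.
Via Cinder: 100% × 5% = 5%.
Via Orbis → Talus: 100% × 30% × 76% = 22.8%.
Via Talus: 15% × 76% = 11.4%.
Via Cinder → Talus: 100% × 50% × 76% = 38%.
Via Orbis → Auriga: 100% × 94% × 15% = 14.1%.
Via Cinder → Auriga: 100% × 6% × 15% = 0.9%.
Total: 5% + 22.8% + 11.4% + 38% + 14.1% + 0.9% = 92.2%.
Rounded: 92.20%.

92.20%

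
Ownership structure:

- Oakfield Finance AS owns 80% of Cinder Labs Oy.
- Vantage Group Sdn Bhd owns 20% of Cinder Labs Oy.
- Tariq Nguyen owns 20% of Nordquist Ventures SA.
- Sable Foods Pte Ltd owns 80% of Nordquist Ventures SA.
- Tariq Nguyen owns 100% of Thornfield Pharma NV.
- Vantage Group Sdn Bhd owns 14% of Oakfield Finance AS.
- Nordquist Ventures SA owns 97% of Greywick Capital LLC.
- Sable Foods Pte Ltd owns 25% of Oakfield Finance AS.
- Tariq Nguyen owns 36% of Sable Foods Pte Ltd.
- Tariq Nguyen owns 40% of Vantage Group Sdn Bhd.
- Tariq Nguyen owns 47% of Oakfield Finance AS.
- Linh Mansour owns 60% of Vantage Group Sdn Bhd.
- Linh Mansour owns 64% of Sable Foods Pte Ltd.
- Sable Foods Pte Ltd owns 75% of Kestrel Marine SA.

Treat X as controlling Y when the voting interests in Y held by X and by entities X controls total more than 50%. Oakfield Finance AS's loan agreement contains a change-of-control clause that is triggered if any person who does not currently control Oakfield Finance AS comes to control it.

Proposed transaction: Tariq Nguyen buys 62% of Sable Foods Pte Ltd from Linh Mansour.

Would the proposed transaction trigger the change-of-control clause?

The purchase adds only to Tariq's holdings (Linh's stake shrinks), so Tariq is the only person who could newly come to control Oakfield.
Tariq holds 100% of Thornfield, so Tariq controls Thornfield.
In Oakfield, Tariq's side holds only 47%, not > 50%.
So before the transaction, Tariq does not control Oakfield.
After the purchase, Tariq's direct stake in Sable rises to 36% + 62% = 98%, and Linh's stake falls to 2%.
Tariq holds 98% of Sable, so Tariq controls Sable.
Tariq and Sable together hold 47% + 25% = 72% of Oakfield, so Tariq controls Oakfield.
Tariq did not control Oakfield before and does after, so the clause is triggered.

Yes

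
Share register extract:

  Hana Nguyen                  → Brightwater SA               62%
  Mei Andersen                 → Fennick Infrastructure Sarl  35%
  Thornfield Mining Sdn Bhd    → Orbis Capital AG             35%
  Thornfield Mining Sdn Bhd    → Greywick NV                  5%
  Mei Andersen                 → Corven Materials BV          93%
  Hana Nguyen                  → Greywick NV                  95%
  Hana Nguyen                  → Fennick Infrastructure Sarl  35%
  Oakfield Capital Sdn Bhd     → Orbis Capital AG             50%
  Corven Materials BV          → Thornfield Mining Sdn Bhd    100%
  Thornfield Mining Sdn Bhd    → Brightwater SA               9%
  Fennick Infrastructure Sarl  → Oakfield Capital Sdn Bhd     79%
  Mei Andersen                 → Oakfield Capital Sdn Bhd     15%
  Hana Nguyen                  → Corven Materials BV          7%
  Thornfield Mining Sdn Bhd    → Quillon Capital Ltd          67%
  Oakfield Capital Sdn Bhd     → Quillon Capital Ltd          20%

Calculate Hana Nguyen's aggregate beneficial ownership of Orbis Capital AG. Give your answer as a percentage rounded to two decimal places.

16.28%

Hana reaches Orbis along 2 paths.
Via Fennick → Oakfield: 35% × 79% × 50% = 13.825%.
Via Corven → Thornfield: 7% × 100% × 35% = 2.45%.
Total: 13.825% + 2.45% = 16.275%.
Rounded: 16.28%.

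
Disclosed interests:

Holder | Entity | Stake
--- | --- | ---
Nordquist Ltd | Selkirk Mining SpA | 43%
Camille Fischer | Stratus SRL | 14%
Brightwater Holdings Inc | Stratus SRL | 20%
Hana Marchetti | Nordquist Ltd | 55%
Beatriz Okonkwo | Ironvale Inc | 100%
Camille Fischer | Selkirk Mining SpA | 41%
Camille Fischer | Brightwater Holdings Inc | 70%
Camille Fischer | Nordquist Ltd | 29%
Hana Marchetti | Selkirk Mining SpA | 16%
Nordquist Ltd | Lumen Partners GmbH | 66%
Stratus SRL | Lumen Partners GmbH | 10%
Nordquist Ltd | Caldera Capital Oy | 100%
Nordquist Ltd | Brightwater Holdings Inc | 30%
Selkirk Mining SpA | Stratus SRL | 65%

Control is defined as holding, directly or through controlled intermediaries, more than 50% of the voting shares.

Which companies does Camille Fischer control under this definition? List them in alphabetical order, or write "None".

Camille holds 70% of Brightwater, so Camille controls Brightwater.
No other company's threshold is met.

Brightwater Holdings Inc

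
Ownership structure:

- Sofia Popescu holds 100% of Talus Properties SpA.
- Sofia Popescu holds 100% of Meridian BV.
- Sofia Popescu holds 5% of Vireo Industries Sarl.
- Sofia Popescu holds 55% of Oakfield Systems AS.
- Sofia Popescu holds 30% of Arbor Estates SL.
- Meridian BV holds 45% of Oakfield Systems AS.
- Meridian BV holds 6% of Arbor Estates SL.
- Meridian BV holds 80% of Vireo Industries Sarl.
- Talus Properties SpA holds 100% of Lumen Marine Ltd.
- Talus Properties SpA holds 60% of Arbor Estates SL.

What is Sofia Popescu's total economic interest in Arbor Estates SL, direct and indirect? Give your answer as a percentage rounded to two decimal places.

96.00%

Sofia reaches Arbor along 3 paths.
Direct stake: 30% = 30%.
Via Talus: 100% × 60% = 60%.
Via Meridian: 100% × 6% = 6%.
Total: 30% + 60% + 6% = 96%.
Rounded: 96.00%.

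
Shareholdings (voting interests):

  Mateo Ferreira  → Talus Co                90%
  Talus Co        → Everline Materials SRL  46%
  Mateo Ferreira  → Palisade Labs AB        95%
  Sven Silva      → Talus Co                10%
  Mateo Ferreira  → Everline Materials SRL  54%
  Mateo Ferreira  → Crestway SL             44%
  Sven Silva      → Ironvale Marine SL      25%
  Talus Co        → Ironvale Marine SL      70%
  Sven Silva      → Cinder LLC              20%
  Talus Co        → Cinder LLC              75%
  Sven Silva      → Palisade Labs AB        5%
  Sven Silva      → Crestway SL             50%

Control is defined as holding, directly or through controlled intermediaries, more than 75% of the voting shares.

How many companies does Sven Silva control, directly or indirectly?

0

Sven's largest direct stake is 50% in Crestway, which does not meet the threshold.
Sven controls 0 companies.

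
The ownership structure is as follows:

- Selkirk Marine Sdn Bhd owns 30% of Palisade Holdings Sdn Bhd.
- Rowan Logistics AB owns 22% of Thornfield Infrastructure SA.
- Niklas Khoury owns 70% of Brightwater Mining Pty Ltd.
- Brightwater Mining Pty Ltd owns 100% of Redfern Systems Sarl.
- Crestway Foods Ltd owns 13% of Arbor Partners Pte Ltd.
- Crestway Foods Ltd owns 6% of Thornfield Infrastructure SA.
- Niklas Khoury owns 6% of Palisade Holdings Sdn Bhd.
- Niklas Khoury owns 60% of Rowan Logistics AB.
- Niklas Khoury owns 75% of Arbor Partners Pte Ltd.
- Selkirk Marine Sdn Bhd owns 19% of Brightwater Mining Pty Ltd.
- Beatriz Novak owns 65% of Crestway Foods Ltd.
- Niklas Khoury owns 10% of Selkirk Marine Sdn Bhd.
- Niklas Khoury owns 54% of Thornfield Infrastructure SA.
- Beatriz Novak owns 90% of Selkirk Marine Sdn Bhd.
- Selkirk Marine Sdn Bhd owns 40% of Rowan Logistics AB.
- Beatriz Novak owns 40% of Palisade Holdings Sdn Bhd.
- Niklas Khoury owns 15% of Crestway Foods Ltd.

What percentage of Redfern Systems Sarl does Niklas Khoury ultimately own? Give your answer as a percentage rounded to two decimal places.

71.90%

Niklas reaches Redfern along 2 paths.
Via Brightwater: 70% × 100% = 70%.
Via Selkirk → Brightwater: 10% × 19% × 100% = 1.9%.
Total: 70% + 1.9% = 71.9%.
Rounded: 71.90%.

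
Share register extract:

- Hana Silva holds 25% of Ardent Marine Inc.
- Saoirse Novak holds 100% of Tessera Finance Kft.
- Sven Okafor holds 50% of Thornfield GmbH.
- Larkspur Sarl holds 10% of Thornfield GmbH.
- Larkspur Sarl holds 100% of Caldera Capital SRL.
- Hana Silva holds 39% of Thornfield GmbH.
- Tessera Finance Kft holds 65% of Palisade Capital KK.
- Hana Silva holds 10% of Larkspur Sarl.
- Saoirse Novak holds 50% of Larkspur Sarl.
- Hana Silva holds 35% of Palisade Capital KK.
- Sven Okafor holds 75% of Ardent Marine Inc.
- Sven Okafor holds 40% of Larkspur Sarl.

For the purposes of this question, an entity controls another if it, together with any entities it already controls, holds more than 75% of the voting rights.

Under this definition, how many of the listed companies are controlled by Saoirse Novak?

Saoirse holds 100% of Tessera, so Saoirse controls Tessera.
No other company's threshold is met.
Saoirse controls 1 company.

1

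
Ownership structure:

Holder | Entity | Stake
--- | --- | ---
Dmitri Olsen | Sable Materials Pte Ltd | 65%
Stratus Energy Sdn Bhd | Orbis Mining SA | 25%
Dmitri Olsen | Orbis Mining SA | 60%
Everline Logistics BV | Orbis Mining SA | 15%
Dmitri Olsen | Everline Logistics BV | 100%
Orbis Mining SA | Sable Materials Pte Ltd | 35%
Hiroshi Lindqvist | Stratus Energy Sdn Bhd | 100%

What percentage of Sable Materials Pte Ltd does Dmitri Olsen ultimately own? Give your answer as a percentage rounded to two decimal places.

Dmitri reaches Sable along 3 paths.
Direct stake: 65% = 65%.
Via Orbis: 60% × 35% = 21%.
Via Everline → Orbis: 100% × 15% × 35% = 5.25%.
Total: 65% + 21% + 5.25% = 91.25%.

91.25%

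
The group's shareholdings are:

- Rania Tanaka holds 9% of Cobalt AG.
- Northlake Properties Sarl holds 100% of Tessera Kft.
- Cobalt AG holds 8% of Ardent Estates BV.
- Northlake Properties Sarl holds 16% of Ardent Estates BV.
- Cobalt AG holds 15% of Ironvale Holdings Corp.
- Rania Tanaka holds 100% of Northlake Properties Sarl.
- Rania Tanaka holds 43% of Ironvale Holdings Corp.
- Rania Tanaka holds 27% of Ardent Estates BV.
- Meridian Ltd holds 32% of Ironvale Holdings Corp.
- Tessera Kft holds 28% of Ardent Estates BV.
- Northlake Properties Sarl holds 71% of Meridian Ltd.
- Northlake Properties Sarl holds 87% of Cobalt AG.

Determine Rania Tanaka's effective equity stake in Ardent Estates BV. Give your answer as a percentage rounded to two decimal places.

Rania reaches Ardent along 5 paths.
Via Northlake: 100% × 16% = 16%.
Direct stake: 27% = 27%.
Via Northlake → Tessera: 100% × 100% × 28% = 28%.
Via Northlake → Cobalt: 100% × 87% × 8% = 6.96%.
Via Cobalt: 9% × 8% = 0.72%.
Total: 16% + 27% + 28% + 6.96% + 0.72% = 78.68%.

78.68%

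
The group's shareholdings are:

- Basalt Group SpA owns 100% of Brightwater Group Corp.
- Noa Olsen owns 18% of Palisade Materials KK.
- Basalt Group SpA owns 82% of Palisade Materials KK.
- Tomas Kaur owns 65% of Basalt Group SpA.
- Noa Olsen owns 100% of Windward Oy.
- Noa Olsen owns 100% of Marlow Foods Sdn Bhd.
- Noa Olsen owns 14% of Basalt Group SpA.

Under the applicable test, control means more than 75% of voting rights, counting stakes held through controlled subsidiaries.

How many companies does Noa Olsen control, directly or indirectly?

2

Noa holds 100% of Windward, so Noa controls Windward.
Noa holds 100% of Marlow, so Noa controls Marlow.
No other company's threshold is met.
Noa controls 2 companies.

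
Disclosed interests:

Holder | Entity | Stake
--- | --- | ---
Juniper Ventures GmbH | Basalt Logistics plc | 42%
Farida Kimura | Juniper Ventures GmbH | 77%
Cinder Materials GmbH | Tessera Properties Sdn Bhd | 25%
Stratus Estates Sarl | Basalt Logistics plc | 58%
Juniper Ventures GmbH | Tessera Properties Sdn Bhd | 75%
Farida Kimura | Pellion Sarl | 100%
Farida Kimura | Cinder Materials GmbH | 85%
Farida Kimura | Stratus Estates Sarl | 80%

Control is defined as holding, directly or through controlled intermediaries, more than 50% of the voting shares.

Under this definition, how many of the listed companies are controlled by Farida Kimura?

Farida holds 85% of Cinder, so Farida controls Cinder.
Farida holds 77% of Juniper, so Farida controls Juniper.
Farida holds 80% of Stratus, so Farida controls Stratus.
Farida holds 100% of Pellion, so Farida controls Pellion.
Stratus and Juniper together hold 58% + 42% = 100% of Basalt, so Farida controls Basalt.
Cinder and Juniper together hold 25% + 75% = 100% of Tessera, so Farida controls Tessera.
Farida controls 6 companies.

6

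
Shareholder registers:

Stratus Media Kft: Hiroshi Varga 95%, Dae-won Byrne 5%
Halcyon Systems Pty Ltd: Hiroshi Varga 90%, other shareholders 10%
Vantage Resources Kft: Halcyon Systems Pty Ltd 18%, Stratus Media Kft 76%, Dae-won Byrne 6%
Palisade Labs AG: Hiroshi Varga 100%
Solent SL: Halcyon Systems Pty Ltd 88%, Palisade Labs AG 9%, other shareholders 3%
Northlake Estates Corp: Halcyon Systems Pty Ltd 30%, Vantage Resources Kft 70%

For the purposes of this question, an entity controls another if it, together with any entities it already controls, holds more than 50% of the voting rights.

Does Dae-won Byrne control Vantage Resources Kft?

No

Dae-won's largest direct stake is 6% in Vantage, which does not meet the threshold, so Dae-won controls no company.
In Vantage, Dae-won's side holds only 6%, not > 50%.
So Dae-won does not control Vantage.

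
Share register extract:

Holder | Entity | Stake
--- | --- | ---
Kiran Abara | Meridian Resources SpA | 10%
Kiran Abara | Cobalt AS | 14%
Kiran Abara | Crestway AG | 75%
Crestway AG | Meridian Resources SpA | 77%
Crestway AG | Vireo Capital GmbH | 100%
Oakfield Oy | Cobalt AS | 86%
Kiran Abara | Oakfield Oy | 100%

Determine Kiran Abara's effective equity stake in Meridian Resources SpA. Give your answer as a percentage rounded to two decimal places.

Kiran reaches Meridian along 2 paths.
Via Crestway: 75% × 77% = 57.75%.
Direct stake: 10% = 10%.
Total: 57.75% + 10% = 67.75%.

67.75%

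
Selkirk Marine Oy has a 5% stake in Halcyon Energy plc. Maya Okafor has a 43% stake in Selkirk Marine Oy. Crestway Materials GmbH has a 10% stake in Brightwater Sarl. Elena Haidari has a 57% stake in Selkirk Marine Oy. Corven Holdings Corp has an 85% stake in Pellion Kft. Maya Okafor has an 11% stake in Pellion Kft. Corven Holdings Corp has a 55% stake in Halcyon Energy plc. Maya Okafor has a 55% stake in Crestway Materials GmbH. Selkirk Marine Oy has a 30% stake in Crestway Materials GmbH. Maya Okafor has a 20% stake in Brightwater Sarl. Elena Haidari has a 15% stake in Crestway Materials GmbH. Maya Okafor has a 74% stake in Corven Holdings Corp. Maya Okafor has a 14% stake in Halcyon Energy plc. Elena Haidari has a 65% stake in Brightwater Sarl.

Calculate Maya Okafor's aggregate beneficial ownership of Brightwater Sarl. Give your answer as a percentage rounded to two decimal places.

26.79%

Maya reaches Brightwater along 3 paths.
Via Selkirk → Crestway: 43% × 30% × 10% = 1.29%.
Via Crestway: 55% × 10% = 5.5%.
Direct stake: 20% = 20%.
Total: 1.29% + 5.5% + 20% = 26.79%.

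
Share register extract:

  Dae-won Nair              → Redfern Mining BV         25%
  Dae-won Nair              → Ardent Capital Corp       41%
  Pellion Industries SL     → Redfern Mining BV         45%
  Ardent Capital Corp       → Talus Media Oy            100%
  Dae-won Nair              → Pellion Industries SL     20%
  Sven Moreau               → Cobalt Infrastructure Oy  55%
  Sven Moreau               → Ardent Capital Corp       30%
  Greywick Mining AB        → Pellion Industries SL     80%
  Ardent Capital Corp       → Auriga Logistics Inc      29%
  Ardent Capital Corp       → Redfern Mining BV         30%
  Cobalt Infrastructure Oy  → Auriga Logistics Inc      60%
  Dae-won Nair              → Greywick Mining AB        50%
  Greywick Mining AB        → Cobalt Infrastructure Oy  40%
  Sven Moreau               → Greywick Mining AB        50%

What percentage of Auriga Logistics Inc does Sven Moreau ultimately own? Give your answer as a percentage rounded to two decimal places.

Sven reaches Auriga along 3 paths.
Via Ardent: 30% × 29% = 8.7%.
Via Greywick → Cobalt: 50% × 40% × 60% = 12%.
Via Cobalt: 55% × 60% = 33%.
Total: 8.7% + 12% + 33% = 53.7%.
Rounded: 53.70%.

53.70%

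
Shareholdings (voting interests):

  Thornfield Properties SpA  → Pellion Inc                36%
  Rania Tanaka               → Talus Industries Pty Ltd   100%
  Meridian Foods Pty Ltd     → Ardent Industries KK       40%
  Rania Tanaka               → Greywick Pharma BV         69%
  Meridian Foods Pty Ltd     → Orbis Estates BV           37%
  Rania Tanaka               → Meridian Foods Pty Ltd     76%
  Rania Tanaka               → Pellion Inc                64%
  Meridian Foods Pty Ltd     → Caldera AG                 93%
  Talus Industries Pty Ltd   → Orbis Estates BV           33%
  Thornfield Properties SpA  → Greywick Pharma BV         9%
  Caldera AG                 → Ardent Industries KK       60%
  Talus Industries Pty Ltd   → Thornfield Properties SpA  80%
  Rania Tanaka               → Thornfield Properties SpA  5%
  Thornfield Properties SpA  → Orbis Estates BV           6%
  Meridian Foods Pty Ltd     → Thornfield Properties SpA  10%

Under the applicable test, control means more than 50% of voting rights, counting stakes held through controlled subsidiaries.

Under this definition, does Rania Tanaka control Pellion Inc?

Rania holds 100% of Talus, so Rania controls Talus.
Rania holds 76% of Meridian, so Rania controls Meridian.
Meridian and Talus and Rania together hold 10% + 80% + 5% = 95% of Thornfield, so Rania controls Thornfield.
Thornfield and Rania together hold 36% + 64% = 100% of Pellion, so Rania controls Pellion.

Yes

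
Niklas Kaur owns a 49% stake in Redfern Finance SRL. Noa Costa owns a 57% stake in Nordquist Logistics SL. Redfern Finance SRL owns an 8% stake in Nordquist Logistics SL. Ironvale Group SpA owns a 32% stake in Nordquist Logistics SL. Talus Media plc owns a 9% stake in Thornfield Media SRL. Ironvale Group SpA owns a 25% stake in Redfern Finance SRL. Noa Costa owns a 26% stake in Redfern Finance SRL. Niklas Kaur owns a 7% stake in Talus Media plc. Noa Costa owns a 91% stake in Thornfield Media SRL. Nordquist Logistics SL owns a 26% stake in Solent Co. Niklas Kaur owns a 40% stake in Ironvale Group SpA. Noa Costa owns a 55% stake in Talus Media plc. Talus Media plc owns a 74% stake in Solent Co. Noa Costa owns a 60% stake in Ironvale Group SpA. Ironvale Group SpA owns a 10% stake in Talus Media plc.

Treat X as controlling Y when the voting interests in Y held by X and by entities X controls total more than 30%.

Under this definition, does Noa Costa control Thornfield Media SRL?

Noa holds 60% of Ironvale, so Noa controls Ironvale.
Ironvale and Noa together hold 10% + 55% = 65% of Talus, so Noa controls Talus.
Noa and Talus together hold 91% + 9% = 100% of Thornfield, so Noa controls Thornfield.

Yes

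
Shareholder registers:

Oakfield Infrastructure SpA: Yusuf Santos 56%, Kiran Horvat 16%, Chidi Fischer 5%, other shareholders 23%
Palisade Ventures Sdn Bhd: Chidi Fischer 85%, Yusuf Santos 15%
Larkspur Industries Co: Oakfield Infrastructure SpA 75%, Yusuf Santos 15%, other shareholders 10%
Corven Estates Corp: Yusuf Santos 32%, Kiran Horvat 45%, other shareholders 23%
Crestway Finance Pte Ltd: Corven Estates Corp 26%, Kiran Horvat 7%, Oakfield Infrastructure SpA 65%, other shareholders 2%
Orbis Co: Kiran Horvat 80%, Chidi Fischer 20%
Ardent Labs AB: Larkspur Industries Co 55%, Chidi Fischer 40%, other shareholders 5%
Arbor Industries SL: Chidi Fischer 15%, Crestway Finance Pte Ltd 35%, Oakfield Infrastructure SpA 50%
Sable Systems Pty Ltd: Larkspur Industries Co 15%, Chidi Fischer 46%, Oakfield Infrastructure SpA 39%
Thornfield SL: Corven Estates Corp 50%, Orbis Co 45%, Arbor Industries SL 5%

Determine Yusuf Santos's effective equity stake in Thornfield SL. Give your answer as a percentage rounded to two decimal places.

Yusuf reaches Thornfield along 4 paths.
Via Corven: 32% × 50% = 16%.
Via Corven → Crestway → Arbor: 32% × 26% × 35% × 5% = 0.1456%.
Via Oakfield → Crestway → Arbor: 56% × 65% × 35% × 5% = 0.637%.
Via Oakfield → Arbor: 56% × 50% × 5% = 1.4%.
Total: 16% + 0.1456% + 0.637% + 1.4% = 18.1826%.
Rounded: 18.18%.

18.18%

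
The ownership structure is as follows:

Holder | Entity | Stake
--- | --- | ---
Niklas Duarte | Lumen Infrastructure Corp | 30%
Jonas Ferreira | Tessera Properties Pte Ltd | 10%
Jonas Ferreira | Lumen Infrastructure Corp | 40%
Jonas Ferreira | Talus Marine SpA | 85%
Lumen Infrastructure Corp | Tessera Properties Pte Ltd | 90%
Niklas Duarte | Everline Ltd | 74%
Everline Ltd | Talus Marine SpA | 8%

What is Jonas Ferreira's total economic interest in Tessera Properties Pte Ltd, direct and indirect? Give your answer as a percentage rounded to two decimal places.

46.00%

Jonas reaches Tessera along 2 paths.
Via Lumen: 40% × 90% = 36%.
Direct stake: 10% = 10%.
Total: 36% + 10% = 46%.
Rounded: 46.00%.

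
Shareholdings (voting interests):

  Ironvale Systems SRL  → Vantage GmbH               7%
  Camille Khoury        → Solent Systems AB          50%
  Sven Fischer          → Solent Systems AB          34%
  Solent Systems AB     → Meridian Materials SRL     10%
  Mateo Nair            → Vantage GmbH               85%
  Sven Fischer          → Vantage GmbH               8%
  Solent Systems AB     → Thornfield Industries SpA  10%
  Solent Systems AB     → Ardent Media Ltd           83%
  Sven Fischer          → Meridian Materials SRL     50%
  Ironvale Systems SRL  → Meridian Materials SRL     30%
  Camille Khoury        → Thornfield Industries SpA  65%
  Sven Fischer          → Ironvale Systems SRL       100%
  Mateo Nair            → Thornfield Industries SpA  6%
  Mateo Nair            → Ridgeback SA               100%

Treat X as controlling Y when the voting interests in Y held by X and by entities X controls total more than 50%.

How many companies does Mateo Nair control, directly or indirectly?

Mateo holds 85% of Vantage, so Mateo controls Vantage.
Mateo holds 100% of Ridgeback, so Mateo controls Ridgeback.
No other company's threshold is met.
Mateo controls 2 companies.

2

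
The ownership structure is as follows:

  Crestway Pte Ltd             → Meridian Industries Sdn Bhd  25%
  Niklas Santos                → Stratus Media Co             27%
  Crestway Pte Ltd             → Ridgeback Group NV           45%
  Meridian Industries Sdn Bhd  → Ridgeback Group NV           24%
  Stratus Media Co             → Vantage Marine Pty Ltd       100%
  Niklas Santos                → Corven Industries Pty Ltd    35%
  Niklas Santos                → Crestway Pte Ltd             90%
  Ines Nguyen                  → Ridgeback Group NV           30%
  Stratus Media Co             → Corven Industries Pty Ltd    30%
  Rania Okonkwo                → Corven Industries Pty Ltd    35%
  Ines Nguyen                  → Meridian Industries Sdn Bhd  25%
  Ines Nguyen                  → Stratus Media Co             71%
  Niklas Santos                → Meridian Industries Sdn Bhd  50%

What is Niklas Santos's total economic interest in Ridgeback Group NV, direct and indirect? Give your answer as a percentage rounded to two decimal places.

57.90%

Niklas reaches Ridgeback along 3 paths.
Via Meridian: 50% × 24% = 12%.
Via Crestway → Meridian: 90% × 25% × 24% = 5.4%.
Via Crestway: 90% × 45% = 40.5%.
Total: 12% + 5.4% + 40.5% = 57.9%.
Rounded: 57.90%.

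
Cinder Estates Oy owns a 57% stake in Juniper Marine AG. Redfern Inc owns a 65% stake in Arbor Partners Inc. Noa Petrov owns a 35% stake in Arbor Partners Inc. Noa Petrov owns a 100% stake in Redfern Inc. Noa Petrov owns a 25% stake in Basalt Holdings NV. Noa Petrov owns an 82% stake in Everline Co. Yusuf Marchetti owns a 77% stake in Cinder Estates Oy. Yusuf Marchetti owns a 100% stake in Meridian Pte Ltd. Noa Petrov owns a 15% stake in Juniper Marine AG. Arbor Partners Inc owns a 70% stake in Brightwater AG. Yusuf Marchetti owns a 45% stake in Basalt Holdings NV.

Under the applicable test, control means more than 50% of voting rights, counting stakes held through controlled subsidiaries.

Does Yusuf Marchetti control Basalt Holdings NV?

No

Yusuf holds 100% of Meridian, so Yusuf controls Meridian.
Yusuf holds 77% of Cinder, so Yusuf controls Cinder.
Cinder holds 57% of Juniper, so Yusuf controls Juniper.
In Basalt, Yusuf's side holds only 45%, not > 50%.
So Yusuf does not control Basalt.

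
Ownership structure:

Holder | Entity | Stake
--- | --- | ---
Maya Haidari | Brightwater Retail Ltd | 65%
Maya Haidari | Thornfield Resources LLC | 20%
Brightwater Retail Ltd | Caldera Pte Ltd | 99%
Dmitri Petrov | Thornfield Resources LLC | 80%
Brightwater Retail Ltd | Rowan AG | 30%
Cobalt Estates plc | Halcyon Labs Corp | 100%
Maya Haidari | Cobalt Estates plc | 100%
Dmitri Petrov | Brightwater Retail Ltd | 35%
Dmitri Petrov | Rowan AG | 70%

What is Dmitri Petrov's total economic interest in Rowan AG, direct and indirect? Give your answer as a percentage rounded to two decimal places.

Dmitri reaches Rowan along 2 paths.
Via Brightwater: 35% × 30% = 10.5%.
Direct stake: 70% = 70%.
Total: 10.5% + 70% = 80.5%.
Rounded: 80.50%.

80.50%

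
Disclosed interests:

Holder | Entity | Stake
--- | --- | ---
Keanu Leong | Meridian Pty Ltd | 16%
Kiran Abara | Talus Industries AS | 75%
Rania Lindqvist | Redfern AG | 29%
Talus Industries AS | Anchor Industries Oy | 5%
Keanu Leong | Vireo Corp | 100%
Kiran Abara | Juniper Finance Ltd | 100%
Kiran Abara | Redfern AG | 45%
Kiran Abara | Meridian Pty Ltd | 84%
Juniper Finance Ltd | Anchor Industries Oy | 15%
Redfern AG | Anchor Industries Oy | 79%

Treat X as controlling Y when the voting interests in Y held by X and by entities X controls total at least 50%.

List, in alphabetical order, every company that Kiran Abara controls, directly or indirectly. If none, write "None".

Kiran holds 84% of Meridian, so Kiran controls Meridian.
Kiran holds 100% of Juniper, so Kiran controls Juniper.
Kiran holds 75% of Talus, so Kiran controls Talus.
No other company's threshold is met.

Juniper Finance Ltd, Meridian Pty Ltd, Talus Industries AS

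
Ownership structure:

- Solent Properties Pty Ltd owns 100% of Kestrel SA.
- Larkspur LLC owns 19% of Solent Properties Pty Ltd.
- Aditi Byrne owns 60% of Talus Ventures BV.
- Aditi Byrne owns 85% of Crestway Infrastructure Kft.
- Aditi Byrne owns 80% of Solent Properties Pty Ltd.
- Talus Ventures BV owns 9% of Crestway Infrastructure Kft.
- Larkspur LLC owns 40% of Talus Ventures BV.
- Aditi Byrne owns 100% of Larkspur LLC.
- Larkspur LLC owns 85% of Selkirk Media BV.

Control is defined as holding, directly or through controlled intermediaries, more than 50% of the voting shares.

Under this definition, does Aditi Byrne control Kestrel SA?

Aditi holds 100% of Larkspur, so Aditi controls Larkspur.
Larkspur and Aditi together hold 19% + 80% = 99% of Solent, so Aditi controls Solent.
Solent holds 100% of Kestrel, so Aditi controls Kestrel.

Yes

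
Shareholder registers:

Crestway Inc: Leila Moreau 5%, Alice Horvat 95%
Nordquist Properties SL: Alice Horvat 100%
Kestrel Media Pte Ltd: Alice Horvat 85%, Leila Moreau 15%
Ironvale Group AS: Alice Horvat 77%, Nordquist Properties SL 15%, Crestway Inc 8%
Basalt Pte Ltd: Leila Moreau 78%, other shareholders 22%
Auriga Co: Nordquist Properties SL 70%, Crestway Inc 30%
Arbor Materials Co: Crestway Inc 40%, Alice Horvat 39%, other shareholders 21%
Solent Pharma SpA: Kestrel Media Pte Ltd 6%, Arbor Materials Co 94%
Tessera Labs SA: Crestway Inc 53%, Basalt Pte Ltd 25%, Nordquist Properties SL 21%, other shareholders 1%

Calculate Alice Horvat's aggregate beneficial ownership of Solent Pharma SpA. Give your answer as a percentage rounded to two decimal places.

Alice reaches Solent along 3 paths.
Via Kestrel: 85% × 6% = 5.1%.
Via Crestway → Arbor: 95% × 40% × 94% = 35.72%.
Via Arbor: 39% × 94% = 36.66%.
Total: 5.1% + 35.72% + 36.66% = 77.48%.

77.48%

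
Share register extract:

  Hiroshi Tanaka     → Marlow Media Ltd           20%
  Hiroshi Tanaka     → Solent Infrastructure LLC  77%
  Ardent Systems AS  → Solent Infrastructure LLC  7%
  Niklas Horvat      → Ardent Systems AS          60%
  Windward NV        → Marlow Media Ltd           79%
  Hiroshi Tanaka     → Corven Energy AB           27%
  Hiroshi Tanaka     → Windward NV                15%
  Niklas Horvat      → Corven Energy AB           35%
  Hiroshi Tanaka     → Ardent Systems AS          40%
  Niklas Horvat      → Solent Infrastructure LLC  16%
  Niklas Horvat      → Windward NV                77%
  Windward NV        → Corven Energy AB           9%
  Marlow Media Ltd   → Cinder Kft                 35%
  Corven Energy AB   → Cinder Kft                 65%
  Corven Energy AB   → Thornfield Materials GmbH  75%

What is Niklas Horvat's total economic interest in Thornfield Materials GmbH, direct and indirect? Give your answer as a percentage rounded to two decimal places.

31.45%

Niklas reaches Thornfield along 2 paths.
Via Windward → Corven: 77% × 9% × 75% = 5.1975%.
Via Corven: 35% × 75% = 26.25%.
Total: 5.1975% + 26.25% = 31.4475%.
Rounded: 31.45%.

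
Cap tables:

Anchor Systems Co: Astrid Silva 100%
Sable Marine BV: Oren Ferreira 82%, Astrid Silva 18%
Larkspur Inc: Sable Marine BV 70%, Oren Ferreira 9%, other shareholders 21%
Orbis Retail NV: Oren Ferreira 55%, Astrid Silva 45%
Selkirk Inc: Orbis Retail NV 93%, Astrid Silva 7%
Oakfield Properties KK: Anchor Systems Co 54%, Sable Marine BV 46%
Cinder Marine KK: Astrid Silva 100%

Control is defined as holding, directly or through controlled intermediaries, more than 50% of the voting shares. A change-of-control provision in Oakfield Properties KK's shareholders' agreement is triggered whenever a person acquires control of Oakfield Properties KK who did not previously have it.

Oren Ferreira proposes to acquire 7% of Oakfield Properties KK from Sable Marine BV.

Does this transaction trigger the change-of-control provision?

The purchase adds only to Oren's holdings (Sable's stake shrinks), so Oren is the only person who could newly come to control Oakfield.
Oren holds 82% of Sable, so Oren controls Sable.
Sable and Oren together hold 70% + 9% = 79% of Larkspur, so Oren controls Larkspur.
Oren holds 55% of Orbis, so Oren controls Orbis.
Orbis holds 93% of Selkirk, so Oren controls Selkirk.
In Oakfield, Oren's side holds only 46%, not > 50%.
So before the transaction, Oren does not control Oakfield.
After the purchase, Oren holds 7% of Oakfield directly, and Sable's stake falls to 39%.
After the transaction, Oren's side holds 39% + 7% = 46% of Oakfield, not > 50%, so Oren still does not control Oakfield.
No new person acquires control, so the clause is not triggered.

No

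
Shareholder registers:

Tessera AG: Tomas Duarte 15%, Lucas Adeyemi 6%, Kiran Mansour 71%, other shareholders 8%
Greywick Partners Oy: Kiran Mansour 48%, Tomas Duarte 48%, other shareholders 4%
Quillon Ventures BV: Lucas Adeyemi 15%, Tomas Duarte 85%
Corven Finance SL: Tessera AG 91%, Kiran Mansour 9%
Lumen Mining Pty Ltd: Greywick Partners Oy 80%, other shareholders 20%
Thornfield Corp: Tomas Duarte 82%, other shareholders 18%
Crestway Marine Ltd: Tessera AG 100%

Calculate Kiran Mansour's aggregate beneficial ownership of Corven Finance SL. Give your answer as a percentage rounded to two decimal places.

Kiran reaches Corven along 2 paths.
Via Tessera: 71% × 91% = 64.61%.
Direct stake: 9% = 9%.
Total: 64.61% + 9% = 73.61%.

73.61%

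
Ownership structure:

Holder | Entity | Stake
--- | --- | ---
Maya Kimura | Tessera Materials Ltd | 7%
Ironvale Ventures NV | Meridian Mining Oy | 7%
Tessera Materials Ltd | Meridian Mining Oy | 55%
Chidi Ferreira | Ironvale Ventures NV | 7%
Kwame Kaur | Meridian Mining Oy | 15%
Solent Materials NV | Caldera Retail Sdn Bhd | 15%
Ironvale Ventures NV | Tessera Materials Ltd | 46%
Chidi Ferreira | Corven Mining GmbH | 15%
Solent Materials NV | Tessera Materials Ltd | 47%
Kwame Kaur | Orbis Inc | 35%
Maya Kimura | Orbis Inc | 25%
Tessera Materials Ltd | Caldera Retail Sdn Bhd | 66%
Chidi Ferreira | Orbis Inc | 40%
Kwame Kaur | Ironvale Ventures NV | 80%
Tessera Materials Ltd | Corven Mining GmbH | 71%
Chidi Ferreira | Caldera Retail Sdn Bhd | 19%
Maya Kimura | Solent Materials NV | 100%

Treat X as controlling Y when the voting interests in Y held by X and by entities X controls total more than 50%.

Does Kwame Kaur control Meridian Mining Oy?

Kwame holds 80% of Ironvale, so Kwame controls Ironvale.
In Meridian, Kwame's side holds only 7% + 15% = 22%, not > 50%.
So Kwame does not control Meridian.

No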